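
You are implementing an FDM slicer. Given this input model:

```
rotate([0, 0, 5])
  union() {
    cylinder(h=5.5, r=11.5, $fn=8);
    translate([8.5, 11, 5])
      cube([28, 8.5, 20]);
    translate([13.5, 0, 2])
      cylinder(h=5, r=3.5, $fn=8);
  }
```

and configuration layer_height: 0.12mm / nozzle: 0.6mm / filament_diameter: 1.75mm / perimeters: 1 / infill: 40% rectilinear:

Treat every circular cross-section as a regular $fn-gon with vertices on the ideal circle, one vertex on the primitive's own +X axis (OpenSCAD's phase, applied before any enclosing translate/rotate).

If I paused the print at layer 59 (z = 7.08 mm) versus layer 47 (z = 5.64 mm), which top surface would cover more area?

layer 47 (z = 5.64 mm)

Layer 59 (z = 7.08): the cylinder does not reach this height (z outside [0, 5.5]); the 28×8.5 cube at (8.5, 11) contributes its full rectangle (area 238.00 mm²); the cylinder at (13.5, 0) is not intersected at this z (z outside [2, 7]); Taking the union: only the 28×8.5 cube at (8.5, 11) is present, so the union is just that shape — area = 238.00 mm²; (whole slice rotated 5° about Z — lengths, areas and connectivity unchanged). So its area = 238.00 mm². Layer 47 (z = 5.64): the cylinder is not intersected at this z (z outside [0, 5.5]); the cube at (8.5, 11) (footprint 28×8.5) is included at this height (area 238.00 mm²); the r=3.5 cylinder at (13.5, 0) contributes a regular 8-gon of circumradius 3.5 (area = (8/2)·3.500²·sin(360°/8) = 34.65 mm²); Taking the union: the 2 present regions are separate (no shared area or edge), so areas and boundary lengths simply add and each stays a separate island — area = 272.65 mm²; (whole slice rotated 5° about Z — lengths, areas and connectivity unchanged). So its area = 272.65 mm². Layer 47 is larger (272.65 vs 238.00 mm²).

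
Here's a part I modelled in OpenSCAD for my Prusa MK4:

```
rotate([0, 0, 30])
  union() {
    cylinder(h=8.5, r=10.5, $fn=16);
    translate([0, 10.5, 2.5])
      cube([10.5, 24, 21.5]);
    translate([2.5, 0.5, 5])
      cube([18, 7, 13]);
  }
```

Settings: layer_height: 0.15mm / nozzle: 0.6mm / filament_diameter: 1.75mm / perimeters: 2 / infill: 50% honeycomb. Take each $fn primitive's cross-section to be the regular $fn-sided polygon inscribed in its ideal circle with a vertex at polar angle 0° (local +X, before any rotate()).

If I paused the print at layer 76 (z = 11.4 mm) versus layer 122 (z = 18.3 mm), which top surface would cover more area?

layer 76 (z = 11.4 mm)

Layer 76 (z = 11.4): the cylinder does not reach this height (z outside [0, 8.5]); the cube at (0, 10.5) (footprint 10.5×24) is included at this height (area 252.00 mm²); the cube at (2.5, 0.5) (footprint 18×7) is included at this height (area 126.00 mm²); Taking the union: the 2 present regions are separate (no shared area or edge), so areas and boundary lengths simply add and each stays a separate island — area = 378.00 mm²; (rotated 30° about Z; rotation is an isometry so areas/perimeters/island counts are preserved). So its area = 378.00 mm². Layer 122 (z = 18.3): the cylinder is not intersected at this z (z outside [0, 8.5]); the 10.5×24 cube at (0, 10.5) contributes its full rectangle (area 252.00 mm²); the cube at (2.5, 0.5) is not intersected at this z (z outside [5, 18]); Merging all regions: only the 10.5×24 cube at (0, 10.5) is present, so the union is just that shape — area = 252.00 mm²; (rotated 30° about Z; rotation is an isometry so areas/perimeters/island counts are preserved). So its area = 252.00 mm². Layer 76 is larger (378.00 vs 252.00 mm²).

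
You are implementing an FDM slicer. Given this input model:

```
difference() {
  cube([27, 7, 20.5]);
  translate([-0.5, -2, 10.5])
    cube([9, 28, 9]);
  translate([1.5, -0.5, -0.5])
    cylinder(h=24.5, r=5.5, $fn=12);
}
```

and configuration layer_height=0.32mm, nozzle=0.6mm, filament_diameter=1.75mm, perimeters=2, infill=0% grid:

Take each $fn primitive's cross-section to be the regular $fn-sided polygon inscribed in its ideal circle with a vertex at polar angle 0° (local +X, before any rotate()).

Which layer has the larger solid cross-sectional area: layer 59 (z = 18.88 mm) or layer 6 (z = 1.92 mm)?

Layer 59 (z = 18.88): the cube is present — its section is the full 27×7 rectangle (area 189.00 mm²); the cube at (-0.5, -2) (footprint 9×28) is included at this height (area 252.00 mm²); the r=5.5 cylinder at (1.5, -0.5) gives a regular 12-gon of circumradius 5.5 (constant along its height) (area = (12/2)·5.500²·sin(360°/12) = 90.75 mm²); Subtracting the remaining from the first: starting from the 27×7 cube (189.00 mm²), the 9×28 cube at (-0.5, -2) partially overlaps it — only the 59.50 mm² overlap (of its 252.00 mm²) is removed, clipping the outline; the r=5.5 cylinder at (1.5, -0.5) misses the remaining region (no effect) — area = 129.50 mm². So its area = 129.50 mm². Layer 6 (z = 1.92): the cube (footprint 27×7) is included at this height (area 189.00 mm²); the cube at (-0.5, -2) does not reach this height (z outside [10.5, 19.5]); the cylinder at (1.5, -0.5): section is a regular 12-gon, circumradius r=5.5 (area = (12/2)·5.500²·sin(360°/12) = 90.75 mm²); Taking the first minus the rest: starting from the 27×7 cube (189.00 mm²), the r=5.5 cylinder at (1.5, -0.5) partially overlaps it — only the 27.17 mm² overlap (of its 90.75 mm²) is removed, clipping the outline — area = 161.83 mm². So its area = 161.83 mm². Layer 6 is larger (161.83 vs 129.50 mm²).

layer 6 (z = 1.92 mm)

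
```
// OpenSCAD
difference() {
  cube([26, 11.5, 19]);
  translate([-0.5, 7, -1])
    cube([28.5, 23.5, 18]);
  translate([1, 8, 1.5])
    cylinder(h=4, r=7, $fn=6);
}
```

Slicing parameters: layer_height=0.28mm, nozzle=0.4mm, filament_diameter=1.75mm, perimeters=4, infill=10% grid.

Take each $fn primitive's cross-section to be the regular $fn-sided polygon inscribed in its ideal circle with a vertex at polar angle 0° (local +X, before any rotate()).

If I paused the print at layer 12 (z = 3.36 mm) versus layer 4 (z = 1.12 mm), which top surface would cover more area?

Layer 12 (z = 3.36): the cube (footprint 26×11.5) is included at this height (area 299.00 mm²); the cube at (-0.5, 7) (footprint 28.5×23.5) is included at this height (area 669.75 mm²); the r=7 cylinder at (1, 8) contributes a regular 6-gon of circumradius 7 (area = (6/2)·7.000²·sin(360°/6) = 127.31 mm²); Subtracting the remaining from the first: starting from the 26×11.5 cube (299.00 mm²), the 28.5×23.5 cube at (-0.5, 7) partially overlaps it — only the 117.00 mm² overlap (of its 669.75 mm²) is removed, clipping the outline; the r=7 cylinder at (1, 8) partially overlaps it — only the 30.18 mm² overlap (of its 127.31 mm²) is removed, clipping the outline — area = 151.82 mm². So its area = 151.82 mm². Layer 4 (z = 1.12): the cube (footprint 26×11.5) is included at this height (area 299.00 mm²); the cube at (-0.5, 7) (footprint 28.5×23.5) is included at this height (area 669.75 mm²); the cylinder at (1, 8) is not intersected at this z (z outside [1.5, 5.5]); Subtracting the remaining from the first: starting from the 26×11.5 cube (299.00 mm²), the 28.5×23.5 cube at (-0.5, 7) partially overlaps it — only the 117.00 mm² overlap (of its 669.75 mm²) is removed, clipping the outline — area = 182.00 mm². So its area = 182.00 mm². Layer 4 is larger (182.00 vs 151.82 mm²).

layer 4 (z = 1.12 mm)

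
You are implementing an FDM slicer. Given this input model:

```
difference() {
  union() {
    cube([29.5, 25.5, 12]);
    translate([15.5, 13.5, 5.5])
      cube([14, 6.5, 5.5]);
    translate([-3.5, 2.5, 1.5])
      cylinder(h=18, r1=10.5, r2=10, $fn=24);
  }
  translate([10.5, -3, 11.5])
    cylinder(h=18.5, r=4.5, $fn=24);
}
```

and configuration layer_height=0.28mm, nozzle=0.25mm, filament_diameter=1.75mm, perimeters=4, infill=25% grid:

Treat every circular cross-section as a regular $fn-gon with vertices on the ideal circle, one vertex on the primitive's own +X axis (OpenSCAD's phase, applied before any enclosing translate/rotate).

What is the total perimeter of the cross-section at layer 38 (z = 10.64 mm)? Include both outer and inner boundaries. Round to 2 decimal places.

At z = 10.64 mm: the cube (footprint 29.5×25.5) is included at this height (perimeter 110.00 mm); the cube at (15.5, 13.5) is present — its section is the full 14×6.5 rectangle (perimeter 41.00 mm); the cone at (-3.5, 2.5) (r1=10.5→r2=10) has section circumradius 10.246 here — a regular 24-gon (perimeter = 2·24·10.246·sin(180°/24) = 64.19 mm); Combining (union): the regions partially overlap (shared area 154.02 mm²), so the edge portions inside another operand are dropped and the merged outline is re-measured after clipping — boundary = 140.75 mm; the cylinder at (10.5, -3) does not reach this height (z outside [11.5, 30]); Subtracting the remaining from the first: none of the subtracted shapes is present at this height, so that combined region is unchanged — boundary = 140.75 mm. Overall, the cross-section is a single solid region. Total boundary length (outer) = 140.75 mm.

140.75 mm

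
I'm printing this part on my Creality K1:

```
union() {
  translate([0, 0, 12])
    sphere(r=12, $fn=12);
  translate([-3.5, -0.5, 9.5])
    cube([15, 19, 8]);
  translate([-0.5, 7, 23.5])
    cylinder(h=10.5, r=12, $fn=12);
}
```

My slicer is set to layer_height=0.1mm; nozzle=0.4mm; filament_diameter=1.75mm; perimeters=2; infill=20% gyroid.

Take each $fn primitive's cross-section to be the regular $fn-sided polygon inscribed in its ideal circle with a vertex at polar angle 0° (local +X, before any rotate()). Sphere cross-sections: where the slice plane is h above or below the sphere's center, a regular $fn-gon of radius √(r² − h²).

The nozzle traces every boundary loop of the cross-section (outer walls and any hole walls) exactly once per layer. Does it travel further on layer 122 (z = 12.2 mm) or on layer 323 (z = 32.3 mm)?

Layer 122 (z = 12.2): the sphere: section is a regular 12-gon, circumradius = √(r²−h²) = √(12²−0.2²) = 11.998 (perimeter = 2·12·11.998·sin(180°/12) = 74.53 mm); the cube at (-3.5, -0.5) is present — its section is the full 15×19 rectangle (perimeter 68.00 mm); the cylinder at (-0.5, 7) is absent (z outside [23.5, 34]); Taking the union: the regions partially overlap (shared area 155.36 mm²), so the edge portions inside another operand are dropped and the merged outline is re-measured after clipping — boundary = 93.28 mm. So its perimeter = 93.28 mm. Layer 323 (z = 32.3): the sphere is not intersected at this z (|z−center|=20.300 > r=12); the cube at (-3.5, -0.5) does not reach this height (z outside [9.5, 17.5]); the r=12 cylinder at (-0.5, 7) contributes a regular 12-gon of circumradius 12 (perimeter = 2·12·12.000·sin(180°/12) = 74.54 mm); Merging all regions: only the r=12 cylinder at (-0.5, 7) is present, so the union is just that shape — boundary = 74.54 mm. So its perimeter = 74.54 mm. Layer 122 is larger (93.28 vs 74.54 mm).

layer 122 (z = 12.2 mm)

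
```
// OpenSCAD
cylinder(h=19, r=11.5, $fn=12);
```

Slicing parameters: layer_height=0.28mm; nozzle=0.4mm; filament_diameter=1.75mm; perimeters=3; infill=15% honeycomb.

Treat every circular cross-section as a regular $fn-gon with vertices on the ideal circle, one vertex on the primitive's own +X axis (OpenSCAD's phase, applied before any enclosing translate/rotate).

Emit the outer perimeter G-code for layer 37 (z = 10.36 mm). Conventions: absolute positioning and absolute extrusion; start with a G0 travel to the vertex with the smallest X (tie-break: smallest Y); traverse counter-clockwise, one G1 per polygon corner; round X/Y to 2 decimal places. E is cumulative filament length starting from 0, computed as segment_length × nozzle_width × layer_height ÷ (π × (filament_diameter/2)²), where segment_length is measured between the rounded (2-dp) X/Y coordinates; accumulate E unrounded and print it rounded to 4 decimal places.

G0 X-11.50 Y0.00 Z10.36
G1 X-9.96 Y-5.75 E0.2772
G1 X-5.75 Y-9.96 E0.5544
G1 X0.00 Y-11.50 E0.8316
G1 X5.75 Y-9.96 E1.1088
G1 X9.96 Y-5.75 E1.3860
G1 X11.50 Y0.00 E1.6632
G1 X9.96 Y5.75 E1.9404
G1 X5.75 Y9.96 E2.2176
G1 X0.00 Y11.50 E2.4948
G1 X-5.75 Y9.96 E2.7720
G1 X-9.96 Y5.75 E3.0492
G1 X-11.50 Y0.00 E3.3264

At z = 10.36 mm: the r=11.5 cylinder contributes a regular 12-gon of circumradius 11.5. The outline is a single polygon with 12 vertices. Extrusion per mm of travel: 0.4 × 0.28 / (π × 0.875²) = 0.046564. Accumulating E over each segment gives final E = 3.3264.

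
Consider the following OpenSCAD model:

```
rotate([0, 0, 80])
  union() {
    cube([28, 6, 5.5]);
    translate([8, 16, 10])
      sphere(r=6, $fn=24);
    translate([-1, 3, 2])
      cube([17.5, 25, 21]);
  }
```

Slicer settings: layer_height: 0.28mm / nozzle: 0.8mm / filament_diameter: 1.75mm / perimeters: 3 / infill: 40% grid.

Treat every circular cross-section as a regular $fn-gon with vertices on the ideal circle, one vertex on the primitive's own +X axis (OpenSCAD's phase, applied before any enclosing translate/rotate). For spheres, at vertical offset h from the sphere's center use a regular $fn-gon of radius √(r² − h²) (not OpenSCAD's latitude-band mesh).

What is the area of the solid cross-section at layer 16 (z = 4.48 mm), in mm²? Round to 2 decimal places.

556.00 mm²

At z = 4.48 mm: the cube (footprint 28×6) is included at this height (area 168.00 mm²); the sphere at (8, 16): section is a regular 24-gon, circumradius = √(r²−h²) = √(6²−5.52²) = 2.352 (area = (24/2)·2.352²·sin(360°/24) = 17.17 mm²); the cube at (-1, 3) (footprint 17.5×25) is included at this height (area 437.50 mm²); Taking the union: the regions partially overlap — summed areas 622.67 mm² minus the doubly-counted overlap 66.67 mm² gives 556.00 mm² — area = 556.00 mm²; (rotated 80° about Z; rotation is an isometry so areas/perimeters/island counts are preserved). Overall, the cross-section is a single solid region. Net area = 556.00 mm².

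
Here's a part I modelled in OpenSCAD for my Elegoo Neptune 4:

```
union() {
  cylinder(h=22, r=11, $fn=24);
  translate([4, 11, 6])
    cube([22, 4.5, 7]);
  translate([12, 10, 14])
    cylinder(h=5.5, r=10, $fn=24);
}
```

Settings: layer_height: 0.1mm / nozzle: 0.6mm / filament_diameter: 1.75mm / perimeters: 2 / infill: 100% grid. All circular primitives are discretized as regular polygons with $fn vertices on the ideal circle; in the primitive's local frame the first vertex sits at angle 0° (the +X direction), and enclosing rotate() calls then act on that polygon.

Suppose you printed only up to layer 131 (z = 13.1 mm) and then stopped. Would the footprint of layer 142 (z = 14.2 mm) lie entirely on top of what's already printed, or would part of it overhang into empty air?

part overhangs

Compare the two slices. At z = 13.1: the r=11 cylinder gives a regular 24-gon of circumradius 11 (constant along its height) (area = (24/2)·11.000²·sin(360°/24) = 375.81 mm²); the cube at (4, 11) is absent (z outside [6, 13]); the cylinder at (12, 10) does not reach this height (z outside [14, 19.5]); Combining (union): only the r=11 cylinder is present, so the union is just that shape — area = 375.81 mm². At z = 14.2: the r=11 cylinder contributes a regular 24-gon of circumradius 11 (area = (24/2)·11.000²·sin(360°/24) = 375.81 mm²); the cube at (4, 11) is absent (z outside [6, 13]); the r=10 cylinder at (12, 10) gives a regular 24-gon of circumradius 10 (constant along its height) (area = (24/2)·10.000²·sin(360°/24) = 310.58 mm²); Taking the union: the regions partially overlap — summed areas 686.39 mm² minus the doubly-counted overlap 49.89 mm² gives 636.50 mm² — area = 636.50 mm². Checking containment: at z = 14.2 the cross-section extends beyond the z = 13.1 cross-section by about 260.69 mm².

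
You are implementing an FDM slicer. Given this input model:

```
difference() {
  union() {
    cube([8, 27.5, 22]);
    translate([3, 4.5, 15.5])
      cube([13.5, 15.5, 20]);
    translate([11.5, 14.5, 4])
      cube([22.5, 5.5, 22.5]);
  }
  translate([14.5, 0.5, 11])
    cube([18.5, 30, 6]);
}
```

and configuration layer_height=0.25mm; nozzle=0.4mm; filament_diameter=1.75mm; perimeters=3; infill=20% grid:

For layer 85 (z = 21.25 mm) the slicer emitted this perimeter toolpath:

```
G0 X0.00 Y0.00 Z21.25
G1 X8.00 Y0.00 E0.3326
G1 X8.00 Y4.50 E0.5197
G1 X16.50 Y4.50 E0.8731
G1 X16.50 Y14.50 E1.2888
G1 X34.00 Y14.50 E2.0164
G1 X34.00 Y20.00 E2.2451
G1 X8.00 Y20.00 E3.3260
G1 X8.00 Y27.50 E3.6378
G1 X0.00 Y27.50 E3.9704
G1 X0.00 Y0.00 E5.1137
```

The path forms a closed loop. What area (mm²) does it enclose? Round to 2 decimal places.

Apply the shoelace formula to the sequence of (X, Y) vertices; enclosed area = 448.00 mm².

448.00 mm²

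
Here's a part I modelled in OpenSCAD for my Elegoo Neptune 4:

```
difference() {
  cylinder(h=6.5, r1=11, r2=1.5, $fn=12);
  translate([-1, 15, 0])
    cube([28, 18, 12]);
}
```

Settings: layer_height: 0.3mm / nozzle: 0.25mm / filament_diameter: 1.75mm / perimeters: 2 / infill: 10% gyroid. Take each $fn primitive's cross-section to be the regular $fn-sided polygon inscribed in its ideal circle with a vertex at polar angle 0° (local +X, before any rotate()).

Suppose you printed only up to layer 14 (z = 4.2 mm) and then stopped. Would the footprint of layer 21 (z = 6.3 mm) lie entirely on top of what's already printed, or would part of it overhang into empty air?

entirely on top

Compare the two slices. At z = 4.2: the cone: at t=0.646 of its height the radius interpolates to r₁+(r₂−r₁)t = 4.862, giving a regular 12-gon of that circumradius (area = (12/2)·4.862²·sin(360°/12) = 70.90 mm²); the cube at (-1, 15) (footprint 28×18) is included at this height (area 504.00 mm²); Subtracting the remaining from the first: starting from the cone (70.90 mm²), the 28×18 cube at (-1, 15) misses the remaining region (no effect) — area = 70.90 mm². At z = 6.3: the cone (r1=11→r2=1.5) has section circumradius 1.792 here — a regular 12-gon (area = (12/2)·1.792²·sin(360°/12) = 9.64 mm²); the cube at (-1, 15) is present — its section is the full 28×18 rectangle (area 504.00 mm²); Subtracting the remaining from the first: starting from the cone (9.64 mm²), the 28×18 cube at (-1, 15) misses the remaining region (no effect) — area = 9.64 mm². Checking containment: the cross-section at z = 6.3 is a subset of the cross-section at z = 4.2.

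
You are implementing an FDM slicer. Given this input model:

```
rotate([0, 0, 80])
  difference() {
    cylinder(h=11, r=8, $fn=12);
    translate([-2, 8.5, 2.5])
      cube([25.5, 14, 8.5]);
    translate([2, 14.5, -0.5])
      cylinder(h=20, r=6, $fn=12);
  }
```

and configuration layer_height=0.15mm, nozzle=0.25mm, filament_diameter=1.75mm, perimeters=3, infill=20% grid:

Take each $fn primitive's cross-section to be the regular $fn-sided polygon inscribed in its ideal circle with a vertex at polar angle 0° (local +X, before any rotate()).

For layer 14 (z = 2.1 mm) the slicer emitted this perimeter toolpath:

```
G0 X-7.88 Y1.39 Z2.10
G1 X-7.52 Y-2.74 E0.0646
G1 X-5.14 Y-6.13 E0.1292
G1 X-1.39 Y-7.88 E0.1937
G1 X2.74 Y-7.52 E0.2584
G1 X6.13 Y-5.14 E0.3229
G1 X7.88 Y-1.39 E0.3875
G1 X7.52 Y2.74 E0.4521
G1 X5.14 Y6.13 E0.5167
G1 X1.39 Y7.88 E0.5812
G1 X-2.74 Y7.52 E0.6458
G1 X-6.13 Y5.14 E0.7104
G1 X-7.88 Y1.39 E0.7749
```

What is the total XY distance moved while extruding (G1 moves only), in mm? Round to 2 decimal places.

Sum the Euclidean lengths of each G1 segment: total = 49.70 mm.

49.70 mm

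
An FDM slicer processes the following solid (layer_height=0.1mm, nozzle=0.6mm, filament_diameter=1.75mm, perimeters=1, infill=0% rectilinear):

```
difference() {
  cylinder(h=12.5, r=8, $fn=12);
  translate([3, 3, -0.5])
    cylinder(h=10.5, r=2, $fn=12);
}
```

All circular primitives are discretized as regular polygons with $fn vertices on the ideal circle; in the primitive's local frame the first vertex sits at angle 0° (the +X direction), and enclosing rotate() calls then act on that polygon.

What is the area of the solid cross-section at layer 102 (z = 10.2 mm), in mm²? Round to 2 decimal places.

At z = 10.2 mm: the r=8 cylinder gives a regular 12-gon of circumradius 8 (constant along its height) (area = (12/2)·8.000²·sin(360°/12) = 192.00 mm²); the cylinder at (3, 3) is not intersected at this z (z outside [-0.5, 10]); After the difference (first − rest): none of the subtracted shapes is present at this height, so the r=8 cylinder is unchanged — area = 192.00 mm². Overall, the cross-section is a single solid region. Net area = 192.00 mm².

192.00 mm²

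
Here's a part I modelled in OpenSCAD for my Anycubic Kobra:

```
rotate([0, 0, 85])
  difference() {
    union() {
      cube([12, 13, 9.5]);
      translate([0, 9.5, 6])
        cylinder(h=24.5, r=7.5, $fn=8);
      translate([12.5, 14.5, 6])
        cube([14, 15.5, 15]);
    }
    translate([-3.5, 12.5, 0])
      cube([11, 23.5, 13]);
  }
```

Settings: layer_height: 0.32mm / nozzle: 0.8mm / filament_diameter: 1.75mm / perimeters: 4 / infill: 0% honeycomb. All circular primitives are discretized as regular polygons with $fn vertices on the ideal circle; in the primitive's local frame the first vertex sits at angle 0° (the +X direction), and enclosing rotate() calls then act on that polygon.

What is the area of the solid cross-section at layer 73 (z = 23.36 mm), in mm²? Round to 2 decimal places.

159.10 mm²

At z = 23.36 mm: the cube does not reach this height (z outside [0, 9.5]); the cylinder at (0, 9.5): section is a regular 8-gon, circumradius r=7.5 (area = (8/2)·7.500²·sin(360°/8) = 159.10 mm²); the cube at (12.5, 14.5) is not intersected at this z (z outside [6, 21]); Merging all regions: only the r=7.5 cylinder at (0, 9.5) is present, so the union is just that shape — area = 159.10 mm²; the cube at (-3.5, 12.5) does not reach this height (z outside [0, 13]); After the difference (first − rest): none of the subtracted shapes is present at this height, so that combined region is unchanged — area = 159.10 mm²; (whole slice rotated 85° about Z — lengths, areas and connectivity unchanged). Overall, the cross-section is a single solid region. Net area = 159.10 mm².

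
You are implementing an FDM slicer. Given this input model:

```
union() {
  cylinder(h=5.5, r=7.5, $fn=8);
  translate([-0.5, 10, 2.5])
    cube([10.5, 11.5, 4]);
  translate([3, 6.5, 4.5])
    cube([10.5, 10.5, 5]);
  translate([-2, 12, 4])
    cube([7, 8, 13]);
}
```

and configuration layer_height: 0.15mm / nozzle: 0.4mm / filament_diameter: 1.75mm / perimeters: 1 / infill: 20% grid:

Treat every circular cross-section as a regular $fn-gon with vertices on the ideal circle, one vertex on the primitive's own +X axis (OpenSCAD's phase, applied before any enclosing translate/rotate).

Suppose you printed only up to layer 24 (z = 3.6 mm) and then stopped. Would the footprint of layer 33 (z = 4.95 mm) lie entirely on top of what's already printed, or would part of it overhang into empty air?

Compare the two slices. At z = 3.6: the r=7.5 cylinder contributes a regular 8-gon of circumradius 7.5 (area = (8/2)·7.500²·sin(360°/8) = 159.10 mm²); the 10.5×11.5 cube at (-0.5, 10) contributes its full rectangle (area 120.75 mm²); the cube at (3, 6.5) does not reach this height (z outside [4.5, 9.5]); the cube at (-2, 12) is not intersected at this z (z outside [4, 17]); Merging all regions: the 2 present regions are separate (no shared area or edge), so areas and boundary lengths simply add and each stays a separate island — area = 279.85 mm². At z = 4.95: the r=7.5 cylinder contributes a regular 8-gon of circumradius 7.5 (area = (8/2)·7.500²·sin(360°/8) = 159.10 mm²); the cube at (-0.5, 10) is present — its section is the full 10.5×11.5 rectangle (area 120.75 mm²); the cube at (3, 6.5) (footprint 10.5×10.5) is included at this height (area 110.25 mm²); the 7×8 cube at (-2, 12) contributes its full rectangle (area 56.00 mm²); Combining (union): the regions partially overlap — summed areas 446.10 mm² minus the doubly-counted overlap 93.00 mm² gives 353.10 mm² — area = 353.10 mm². Checking containment: at z = 4.95 the cross-section extends beyond the z = 3.6 cross-section by about 73.25 mm².

part overhangs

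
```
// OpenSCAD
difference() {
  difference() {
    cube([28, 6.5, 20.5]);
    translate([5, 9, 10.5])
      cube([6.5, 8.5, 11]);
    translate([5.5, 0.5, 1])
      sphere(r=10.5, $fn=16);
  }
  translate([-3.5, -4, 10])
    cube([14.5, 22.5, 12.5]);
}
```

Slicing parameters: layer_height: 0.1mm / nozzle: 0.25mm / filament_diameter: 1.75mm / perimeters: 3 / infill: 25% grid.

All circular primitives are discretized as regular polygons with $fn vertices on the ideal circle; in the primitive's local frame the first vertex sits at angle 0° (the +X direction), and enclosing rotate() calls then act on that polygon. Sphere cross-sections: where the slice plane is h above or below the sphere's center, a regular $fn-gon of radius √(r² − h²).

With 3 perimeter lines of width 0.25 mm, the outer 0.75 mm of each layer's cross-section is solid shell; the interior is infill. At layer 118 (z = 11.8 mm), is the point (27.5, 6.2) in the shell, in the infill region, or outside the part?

At z = 11.8 mm: the cube (footprint 28×6.5) is included at this height; the cube at (5, 9) (footprint 6.5×8.5) is included at this height; the sphere at (5.5, 0.5) is absent (|z−center|=10.800 > r=10.5); Subtracting the remaining from the first: starting from the 28×6.5 cube, the 6.5×8.5 cube at (5, 9) misses the remaining region (no effect) — 1 connected region; the cube at (-3.5, -4) is present — its section is the full 14.5×22.5 rectangle; After the difference (first − rest): starting from that combined region, the 14.5×22.5 cube at (-3.5, -4) partially overlaps it — only the 71.50 mm² overlap (of its 326.25 mm²) is removed, clipping the outline — 1 connected region. Overall, the cross-section is a single solid region. The nearest boundary edge runs (11.00, 6.50)→(28.00, 6.50); distance from the point to it = 0.30 mm. The point is inside the cross-section, 0.30 mm from the nearest boundary — within the 0.75 mm shell band (3 × 0.25).

shell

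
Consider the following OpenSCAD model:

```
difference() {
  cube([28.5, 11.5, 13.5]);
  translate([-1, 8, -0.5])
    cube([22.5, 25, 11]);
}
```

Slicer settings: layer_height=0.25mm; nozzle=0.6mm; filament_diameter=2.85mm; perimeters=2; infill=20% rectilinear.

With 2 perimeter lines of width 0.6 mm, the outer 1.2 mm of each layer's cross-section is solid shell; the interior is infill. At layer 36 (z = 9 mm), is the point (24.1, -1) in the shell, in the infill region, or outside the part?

At z = 9 mm: the cube is present — its section is the full 28.5×11.5 rectangle; the 22.5×25 cube at (-1, 8) contributes its full rectangle; After the difference (first − rest): starting from the 28.5×11.5 cube, the 22.5×25 cube at (-1, 8) partially overlaps it — only the 75.25 mm² overlap (of its 562.50 mm²) is removed, clipping the outline — 1 connected region. Overall, the cross-section is a single solid region. The nearest boundary edge runs (28.50, 0.00)→(0.00, 0.00); distance from the point to it = 1.00 mm. The point is not inside any of the regions above, so it lies outside the cross-section (1.00 mm from the nearest boundary).

outside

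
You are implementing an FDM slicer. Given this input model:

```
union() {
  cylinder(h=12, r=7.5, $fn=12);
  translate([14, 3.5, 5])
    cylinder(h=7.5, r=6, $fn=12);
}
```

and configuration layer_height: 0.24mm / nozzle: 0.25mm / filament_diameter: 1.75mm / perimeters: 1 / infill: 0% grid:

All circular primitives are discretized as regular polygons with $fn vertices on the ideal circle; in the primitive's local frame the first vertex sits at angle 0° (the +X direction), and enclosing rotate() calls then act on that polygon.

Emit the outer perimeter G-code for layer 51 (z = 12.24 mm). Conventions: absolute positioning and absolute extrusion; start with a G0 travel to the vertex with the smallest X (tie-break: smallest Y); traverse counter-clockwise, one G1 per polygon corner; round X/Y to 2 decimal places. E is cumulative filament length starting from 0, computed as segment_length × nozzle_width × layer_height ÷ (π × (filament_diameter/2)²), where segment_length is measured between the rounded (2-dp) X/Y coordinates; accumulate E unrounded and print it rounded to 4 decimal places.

G0 X8.00 Y3.50 Z12.24
G1 X8.80 Y0.50 E0.0775
G1 X11.00 Y-1.70 E0.1551
G1 X14.00 Y-2.50 E0.2325
G1 X17.00 Y-1.70 E0.3100
G1 X19.20 Y0.50 E0.3876
G1 X20.00 Y3.50 E0.4650
G1 X19.20 Y6.50 E0.5425
G1 X17.00 Y8.70 E0.6201
G1 X14.00 Y9.50 E0.6975
G1 X11.00 Y8.70 E0.7750
G1 X8.80 Y6.50 E0.8526
G1 X8.00 Y3.50 E0.9300

At z = 12.24 mm: the cylinder is absent (z outside [0, 12]); the cylinder at (14, 3.5): section is a regular 12-gon, circumradius r=6; Merging all regions: only the r=6 cylinder at (14, 3.5) is present, so the union is just that shape — 1 connected region. The outline is a single polygon with 12 vertices. Extrusion per mm of travel: 0.25 × 0.24 / (π × 0.875²) = 0.024945. Accumulating E over each segment gives final E = 0.9300.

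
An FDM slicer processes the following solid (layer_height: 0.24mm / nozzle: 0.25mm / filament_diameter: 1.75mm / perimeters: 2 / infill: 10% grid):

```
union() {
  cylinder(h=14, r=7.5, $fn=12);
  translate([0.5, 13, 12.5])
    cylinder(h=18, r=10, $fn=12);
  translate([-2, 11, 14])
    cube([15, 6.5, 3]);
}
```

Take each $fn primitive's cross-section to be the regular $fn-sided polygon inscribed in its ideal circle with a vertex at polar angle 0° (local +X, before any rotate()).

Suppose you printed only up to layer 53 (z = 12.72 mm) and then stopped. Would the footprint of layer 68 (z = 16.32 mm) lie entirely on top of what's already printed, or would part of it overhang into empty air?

part overhangs

Compare the two slices. At z = 12.72: the cylinder: section is a regular 12-gon, circumradius r=7.5 (area = (12/2)·7.500²·sin(360°/12) = 168.75 mm²); the r=10 cylinder at (0.5, 13) contributes a regular 12-gon of circumradius 10 (area = (12/2)·10.000²·sin(360°/12) = 300.00 mm²); the cube at (-2, 11) is not intersected at this z (z outside [14, 17]); Taking the union: the regions partially overlap — summed areas 468.75 mm² minus the doubly-counted overlap 30.74 mm² gives 438.01 mm² — area = 438.01 mm². At z = 16.32: the cylinder does not reach this height (z outside [0, 14]); the r=10 cylinder at (0.5, 13) contributes a regular 12-gon of circumradius 10 (area = (12/2)·10.000²·sin(360°/12) = 300.00 mm²); the cube at (-2, 11) (footprint 15×6.5) is included at this height (area 97.50 mm²); Taking the union: the regions partially overlap — summed areas 397.50 mm² minus the doubly-counted overlap 78.00 mm² gives 319.50 mm² — area = 319.50 mm². Checking containment: at z = 16.32 the cross-section extends beyond the z = 12.72 cross-section by about 19.50 mm².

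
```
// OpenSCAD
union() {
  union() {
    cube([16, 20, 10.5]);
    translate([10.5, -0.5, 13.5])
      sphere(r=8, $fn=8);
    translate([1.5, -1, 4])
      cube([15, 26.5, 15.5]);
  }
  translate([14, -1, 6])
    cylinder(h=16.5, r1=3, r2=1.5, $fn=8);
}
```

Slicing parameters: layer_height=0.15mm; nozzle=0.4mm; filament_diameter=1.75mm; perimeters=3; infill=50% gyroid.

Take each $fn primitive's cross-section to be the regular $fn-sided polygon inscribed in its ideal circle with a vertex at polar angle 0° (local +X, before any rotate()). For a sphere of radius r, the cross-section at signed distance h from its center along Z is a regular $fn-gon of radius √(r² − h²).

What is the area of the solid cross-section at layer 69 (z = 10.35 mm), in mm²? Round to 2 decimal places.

499.56 mm²

At z = 10.35 mm: the 16×20 cube contributes its full rectangle (area 320.00 mm²); the r=8 sphere at (10.5, -0.5) contributes a regular 8-gon of circumradius √(8²−3.15²) = 7.354 (area = (8/2)·7.354²·sin(360°/8) = 152.95 mm²); the 15×26.5 cube at (1.5, -1) contributes its full rectangle (area 397.50 mm²); Merging all regions: the regions partially overlap — summed areas 870.45 mm² minus the doubly-counted overlap 370.89 mm² gives 499.56 mm² — area = 499.56 mm²; the cone at (14, -1): at t=0.264 of its height the radius interpolates to r₁+(r₂−r₁)t = 2.605, giving a regular 8-gon of that circumradius (area = (8/2)·2.605²·sin(360°/8) = 19.19 mm²); Combining (union): the cone at (14, -1) lies entirely inside that combined region, so the union is just that combined region — area = 499.56 mm². Overall, the cross-section is a single solid region. Net area = 499.56 mm².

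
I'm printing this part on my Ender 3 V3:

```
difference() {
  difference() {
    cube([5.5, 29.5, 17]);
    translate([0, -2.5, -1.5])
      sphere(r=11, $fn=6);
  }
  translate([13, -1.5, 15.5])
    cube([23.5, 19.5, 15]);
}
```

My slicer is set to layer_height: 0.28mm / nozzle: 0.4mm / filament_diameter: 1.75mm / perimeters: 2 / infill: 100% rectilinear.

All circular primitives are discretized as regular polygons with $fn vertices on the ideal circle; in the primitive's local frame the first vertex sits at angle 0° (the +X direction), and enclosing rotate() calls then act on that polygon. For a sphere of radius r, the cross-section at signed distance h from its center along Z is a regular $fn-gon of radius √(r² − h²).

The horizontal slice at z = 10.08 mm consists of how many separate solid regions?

At z = 10.08 mm: the 5.5×29.5 cube contributes its full rectangle; the sphere at (0, -2.5) is not intersected at this z (|z−center|=11.580 > r=11); Subtracting the remaining from the first: none of the subtracted shapes is present at this height, so the 5.5×29.5 cube is unchanged — 1 connected region; the cube at (13, -1.5) is not intersected at this z (z outside [15.5, 30.5]); After the difference (first − rest): none of the subtracted shapes is present at this height, so the result so far is unchanged — 1 connected region. The result has 1 disconnected region.

1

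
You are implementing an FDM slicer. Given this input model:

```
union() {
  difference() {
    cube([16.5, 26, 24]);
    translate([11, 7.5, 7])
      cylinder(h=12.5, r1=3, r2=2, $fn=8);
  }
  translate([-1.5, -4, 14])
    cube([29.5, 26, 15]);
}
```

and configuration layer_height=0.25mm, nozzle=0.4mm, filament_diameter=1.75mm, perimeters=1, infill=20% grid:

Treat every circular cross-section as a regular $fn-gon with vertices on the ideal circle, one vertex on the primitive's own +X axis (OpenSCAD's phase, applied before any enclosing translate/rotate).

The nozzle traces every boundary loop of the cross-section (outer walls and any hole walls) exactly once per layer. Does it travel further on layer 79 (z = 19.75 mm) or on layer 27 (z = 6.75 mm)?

layer 79 (z = 19.75 mm)

Layer 79 (z = 19.75): the 16.5×26 cube contributes its full rectangle (perimeter 85.00 mm); the cone at (11, 7.5) is absent (z outside [7, 19.5]); Taking the first minus the rest: none of the subtracted shapes is present at this height, so the 16.5×26 cube is unchanged — boundary = 85.00 mm; the cube at (-1.5, -4) (footprint 29.5×26) is included at this height (perimeter 111.00 mm); Taking the union: the regions partially overlap (shared area 363.00 mm²), so the edge portions inside another operand are dropped and the merged outline is re-measured after clipping — boundary = 119.00 mm. So its perimeter = 119.00 mm. Layer 27 (z = 6.75): the cube (footprint 16.5×26) is included at this height (perimeter 85.00 mm); the cone at (11, 7.5) does not reach this height (z outside [7, 19.5]); Taking the first minus the rest: none of the subtracted shapes is present at this height, so the 16.5×26 cube is unchanged — boundary = 85.00 mm; the cube at (-1.5, -4) is absent (z outside [14, 29]); Combining (union): only the result so far is present, so the union is just that shape — boundary = 85.00 mm. So its perimeter = 85.00 mm. Layer 79 is larger (119.00 vs 85.00 mm).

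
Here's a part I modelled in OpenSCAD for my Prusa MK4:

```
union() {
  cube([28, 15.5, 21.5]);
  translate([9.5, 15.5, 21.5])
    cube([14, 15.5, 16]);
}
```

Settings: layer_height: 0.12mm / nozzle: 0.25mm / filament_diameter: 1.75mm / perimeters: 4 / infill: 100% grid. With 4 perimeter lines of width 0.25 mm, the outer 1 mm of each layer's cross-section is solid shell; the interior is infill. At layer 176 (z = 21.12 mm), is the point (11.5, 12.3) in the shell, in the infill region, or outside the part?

At z = 21.12 mm: the cube is present — its section is the full 28×15.5 rectangle; the cube at (9.5, 15.5) is not intersected at this z (z outside [21.5, 37.5]); Combining (union): only the 28×15.5 cube is present, so the union is just that shape — 1 connected region. Overall, the cross-section is a single solid region. The nearest boundary edge runs (28.00, 15.50)→(0.00, 15.50); distance from the point to it = 3.20 mm. The point is inside the cross-section and 3.20 mm from the nearest boundary — more than the 1 mm shell width (4 × 0.25), so it's in the infill interior.

infill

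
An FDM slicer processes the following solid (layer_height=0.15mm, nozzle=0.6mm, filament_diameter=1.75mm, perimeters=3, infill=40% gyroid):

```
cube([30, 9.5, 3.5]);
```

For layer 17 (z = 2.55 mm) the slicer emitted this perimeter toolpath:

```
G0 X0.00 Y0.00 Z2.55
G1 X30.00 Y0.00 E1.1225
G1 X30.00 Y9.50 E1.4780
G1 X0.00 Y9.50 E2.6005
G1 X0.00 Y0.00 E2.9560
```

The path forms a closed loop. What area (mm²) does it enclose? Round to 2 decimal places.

285.00 mm²

Apply the shoelace formula to the sequence of (X, Y) vertices; enclosed area = 285.00 mm².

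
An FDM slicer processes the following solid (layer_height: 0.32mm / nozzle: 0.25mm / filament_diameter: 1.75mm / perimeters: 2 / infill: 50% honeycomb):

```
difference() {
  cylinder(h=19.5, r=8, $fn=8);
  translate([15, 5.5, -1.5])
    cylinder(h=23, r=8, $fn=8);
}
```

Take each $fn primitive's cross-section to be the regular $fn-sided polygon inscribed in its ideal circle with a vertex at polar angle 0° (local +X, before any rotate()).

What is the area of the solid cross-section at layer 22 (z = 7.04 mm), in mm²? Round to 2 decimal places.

181.02 mm²

At z = 7.04 mm: the cylinder: section is a regular 8-gon, circumradius r=8 (area = (8/2)·8.000²·sin(360°/8) = 181.02 mm²); the r=8 cylinder at (15, 5.5) gives a regular 8-gon of circumradius 8 (constant along its height) (area = (8/2)·8.000²·sin(360°/8) = 181.02 mm²); Subtracting the remaining from the first: starting from the r=8 cylinder (181.02 mm²), the r=8 cylinder at (15, 5.5) misses the remaining region (no effect) — area = 181.02 mm². Overall, the cross-section is a single solid region. Net area = 181.02 mm².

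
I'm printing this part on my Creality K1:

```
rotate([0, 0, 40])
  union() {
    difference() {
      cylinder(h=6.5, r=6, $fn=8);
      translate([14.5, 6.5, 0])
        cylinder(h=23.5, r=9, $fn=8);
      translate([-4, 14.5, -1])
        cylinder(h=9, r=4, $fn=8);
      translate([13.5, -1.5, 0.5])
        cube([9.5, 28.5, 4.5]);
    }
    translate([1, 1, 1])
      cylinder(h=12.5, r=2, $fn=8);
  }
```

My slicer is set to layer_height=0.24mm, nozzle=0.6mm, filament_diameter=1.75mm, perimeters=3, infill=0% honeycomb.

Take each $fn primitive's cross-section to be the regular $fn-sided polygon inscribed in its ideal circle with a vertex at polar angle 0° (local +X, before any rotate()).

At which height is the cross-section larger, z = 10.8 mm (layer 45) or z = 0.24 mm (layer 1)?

layer 1 (z = 0.24 mm)

Layer 45 (z = 10.8): the cylinder is absent (z outside [0, 6.5]); the cylinder at (14.5, 6.5): section is a regular 8-gon, circumradius r=9 (area = (8/2)·9.000²·sin(360°/8) = 229.10 mm²); the cylinder at (-4, 14.5) is absent (z outside [-1, 8]); the cube at (13.5, -1.5) does not reach this height (z outside [0.5, 5]); Taking the first minus the rest: the first operand is absent here, so nothing remains; the r=2 cylinder at (1, 1) gives a regular 8-gon of circumradius 2 (constant along its height) (area = (8/2)·2.000²·sin(360°/8) = 11.31 mm²); Taking the union: only the r=2 cylinder at (1, 1) is present, so the union is just that shape — area = 11.31 mm²; (whole slice rotated 40° about Z — lengths, areas and connectivity unchanged). So its area = 11.31 mm². Layer 1 (z = 0.24): the r=6 cylinder gives a regular 8-gon of circumradius 6 (constant along its height) (area = (8/2)·6.000²·sin(360°/8) = 101.82 mm²); the cylinder at (14.5, 6.5): section is a regular 8-gon, circumradius r=9 (area = (8/2)·9.000²·sin(360°/8) = 229.10 mm²); the cylinder at (-4, 14.5): section is a regular 8-gon, circumradius r=4 (area = (8/2)·4.000²·sin(360°/8) = 45.25 mm²); the cube at (13.5, -1.5) is absent (z outside [0.5, 5]); Taking the first minus the rest: starting from the r=6 cylinder (101.82 mm²), the r=9 cylinder at (14.5, 6.5) misses the remaining region (no effect); the r=4 cylinder at (-4, 14.5) misses the remaining region (no effect) — area = 101.82 mm²; the cylinder at (1, 1) does not reach this height (z outside [1, 13.5]); Merging all regions: only the result so far is present, so the union is just that shape — area = 101.82 mm²; (whole slice rotated 40° about Z — lengths, areas and connectivity unchanged). So its area = 101.82 mm². Layer 1 is larger (101.82 vs 11.31 mm²).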